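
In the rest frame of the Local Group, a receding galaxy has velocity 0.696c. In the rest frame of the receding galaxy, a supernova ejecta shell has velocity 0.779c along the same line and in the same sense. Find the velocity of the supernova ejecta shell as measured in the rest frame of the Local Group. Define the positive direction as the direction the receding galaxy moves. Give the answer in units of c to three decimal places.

0.956c

With v = 0.696 and u' = 0.779 (in units of c),
u = (u' + v)/(1 + u'v/c²):
u = (0.779 + 0.696) / (1 + 0.779·0.696) = 1.4750/1.5422 = 0.9564
(Galilean addition would give +1.475c, exceeding c.)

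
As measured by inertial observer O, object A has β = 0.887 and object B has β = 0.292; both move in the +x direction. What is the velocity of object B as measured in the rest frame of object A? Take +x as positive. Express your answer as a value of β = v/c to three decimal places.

β = -0.803

β_A = 0.887, β_B = 0.292.
Transform to A's frame with the inverse velocity-addition law: u' = (u − v)/(1 − uv/c²), taking u = β_B and v = β_A.
u' = (0.292 − 0.887) / (1 − (0.887)(0.292)) = -0.5950/0.7410 = -0.8030.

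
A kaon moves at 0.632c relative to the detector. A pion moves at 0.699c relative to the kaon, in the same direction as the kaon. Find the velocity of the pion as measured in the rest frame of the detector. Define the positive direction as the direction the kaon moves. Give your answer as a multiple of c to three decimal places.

0.923c

With v = 0.632 and u' = 0.699 (in units of c),
u = (u' + v)/(1 + u'v/c²):
u = (0.699 + 0.632) / (1 + 0.699·0.632) = 1.3310/1.4418 = 0.9232
(Galilean addition would give +1.331c, exceeding c.)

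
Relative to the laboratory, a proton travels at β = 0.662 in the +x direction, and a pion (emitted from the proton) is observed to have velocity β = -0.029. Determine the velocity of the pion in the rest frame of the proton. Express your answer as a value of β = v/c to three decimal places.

β = -0.678

Invert the composition law: u' = (u − v)/(1 − uv/c²).
u' = (-0.029 − 0.662) / (1 − (-0.029)(0.662)) = -0.6910/1.0192 = -0.6780.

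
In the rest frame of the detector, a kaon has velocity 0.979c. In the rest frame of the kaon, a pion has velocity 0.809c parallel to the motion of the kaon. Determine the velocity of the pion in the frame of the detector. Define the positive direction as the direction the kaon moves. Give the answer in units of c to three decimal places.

With v = 0.979 and u' = 0.809 (in units of c),
u = (u' + v)/(1 + u'v/c²):
u = (0.809 + 0.979) / (1 + 0.809·0.979) = 1.7880/1.7920 = 0.9978

0.998c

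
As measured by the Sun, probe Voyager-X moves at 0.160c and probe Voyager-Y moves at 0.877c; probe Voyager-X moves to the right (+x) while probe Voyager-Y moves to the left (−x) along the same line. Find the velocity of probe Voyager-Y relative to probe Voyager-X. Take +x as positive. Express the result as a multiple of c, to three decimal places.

β_A = 0.160, β_B = -0.877.
Transform to A's frame with the inverse velocity-addition law: u' = (u − v)/(1 − uv/c²), taking u = β_B and v = β_A.
u' = (-0.877 − 0.160) / (1 − (0.160)(-0.877)) = -1.0370/1.1403 = -0.9094.

-0.909c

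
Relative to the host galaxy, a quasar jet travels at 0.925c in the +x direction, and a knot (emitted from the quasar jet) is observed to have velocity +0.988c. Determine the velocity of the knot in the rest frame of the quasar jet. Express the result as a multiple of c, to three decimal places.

Invert the composition law: u' = (u − v)/(1 − uv/c²).
u' = (0.988 − 0.925) / (1 − (0.988)(0.925)) = 0.0630/0.0861 = 0.7317.

+0.732c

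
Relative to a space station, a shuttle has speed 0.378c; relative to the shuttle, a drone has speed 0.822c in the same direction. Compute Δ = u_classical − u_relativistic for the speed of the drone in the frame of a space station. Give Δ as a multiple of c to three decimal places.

Galilean: u_cl = 0.822 + 0.378 = 1.2000.
Relativistic: u_rel = (0.822 + 0.378) / (1 + 0.822·0.378) = 1.2000/1.3107 = 0.9155.
Δ = 1.2000 − 0.9155 = 0.2845.
(The classical prediction exceeds c; the relativistic result does not.)

Δ = 0.284c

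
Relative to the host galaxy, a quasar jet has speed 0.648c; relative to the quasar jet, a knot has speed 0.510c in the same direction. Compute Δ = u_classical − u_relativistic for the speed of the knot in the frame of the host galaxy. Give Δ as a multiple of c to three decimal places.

Galilean: u_cl = 0.510 + 0.648 = 1.1580.
Relativistic: u_rel = (0.510 + 0.648) / (1 + 0.510·0.648) = 1.1580/1.3305 = 0.8704.
Δ = 1.1580 − 0.8704 = 0.2876.
(The classical prediction exceeds c; the relativistic result does not.)

Δ = 0.288c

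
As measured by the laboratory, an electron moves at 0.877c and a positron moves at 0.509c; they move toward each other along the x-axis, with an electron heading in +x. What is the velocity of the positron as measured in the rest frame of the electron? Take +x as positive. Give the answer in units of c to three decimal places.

-0.958c

β_A = 0.877, β_B = -0.509.
Transform to A's frame with the inverse velocity-addition law: u' = (u − v)/(1 − uv/c²), taking u = β_B and v = β_A.
u' = (-0.509 − 0.877) / (1 − (0.877)(-0.509)) = -1.3860/1.4464 = -0.9582.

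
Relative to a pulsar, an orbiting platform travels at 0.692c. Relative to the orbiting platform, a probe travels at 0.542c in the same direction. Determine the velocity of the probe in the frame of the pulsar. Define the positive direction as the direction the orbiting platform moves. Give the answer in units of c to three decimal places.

With v = 0.692 and u' = 0.542 (in units of c),
u = (u' + v)/(1 + u'v/c²):
u = (0.542 + 0.692) / (1 + 0.542·0.692) = 1.2340/1.3751 = 0.8974

0.897c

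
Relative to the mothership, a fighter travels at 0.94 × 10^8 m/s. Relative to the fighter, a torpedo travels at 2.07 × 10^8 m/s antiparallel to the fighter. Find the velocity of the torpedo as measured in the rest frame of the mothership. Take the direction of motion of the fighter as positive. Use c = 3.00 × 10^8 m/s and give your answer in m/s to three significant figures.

-1.44 × 10^8 m/s

In units of c (dividing by 3.00 × 10^8 m/s): v = 0.313, u' = -0.690.
u = (u' + v)/(1 + u'v/c²):
u = (-0.690 + 0.313) / (1 + (-0.690)·0.313) = -0.3767/0.7838 = -0.4806
(Galilean addition would give -0.377c.)
Converting back: u = -0.4806 × 3.00 × 10^8 m/s.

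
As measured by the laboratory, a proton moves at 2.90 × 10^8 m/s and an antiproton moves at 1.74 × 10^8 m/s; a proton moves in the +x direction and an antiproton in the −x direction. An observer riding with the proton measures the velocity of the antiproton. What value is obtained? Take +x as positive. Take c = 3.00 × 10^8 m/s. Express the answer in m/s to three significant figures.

-2.97 × 10^8 m/s

β_A = 0.967, β_B = -0.580 (dividing each by c = 3.00 × 10^8 m/s).
Transform to A's frame with the inverse velocity-addition law: u' = (u − v)/(1 − uv/c²), taking u = β_B and v = β_A.
u' = (-0.580 − 0.967) / (1 − (0.967)(-0.580)) = -1.5467/1.5607 = -0.9910.
u' = -0.9910 × 3.00 × 10^8 m/s.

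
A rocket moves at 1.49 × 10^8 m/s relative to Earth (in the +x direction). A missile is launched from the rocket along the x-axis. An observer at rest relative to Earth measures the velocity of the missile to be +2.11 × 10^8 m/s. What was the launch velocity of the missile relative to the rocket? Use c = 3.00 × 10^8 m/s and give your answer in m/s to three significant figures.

v = 0.497c, u = 0.703c.
Invert the composition law: u' = (u − v)/(1 − uv/c²).
u' = (0.703 − 0.497) / (1 − (0.703)(0.497)) = 0.2067/0.6507 = 0.3176.
u' = 0.3176 × 3.00 × 10^8 m/s.

+9.53 × 10^7 m/s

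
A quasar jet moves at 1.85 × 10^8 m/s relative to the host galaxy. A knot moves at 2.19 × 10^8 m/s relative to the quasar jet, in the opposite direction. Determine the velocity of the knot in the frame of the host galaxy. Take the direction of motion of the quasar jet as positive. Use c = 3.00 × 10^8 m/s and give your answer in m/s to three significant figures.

In units of c (dividing by 3.00 × 10^8 m/s): v = 0.617, u' = -0.730.
u = (u' + v)/(1 + u'v/c²):
u = (-0.730 + 0.617) / (1 + (-0.730)·0.617) = -0.1133/0.5498 = -0.2061
Converting back: u = -0.2061 × 3.00 × 10^8 m/s.

-6.18 × 10^7 m/s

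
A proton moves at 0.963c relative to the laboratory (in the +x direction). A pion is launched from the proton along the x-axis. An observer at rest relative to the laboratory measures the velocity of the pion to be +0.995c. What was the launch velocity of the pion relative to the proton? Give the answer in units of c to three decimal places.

Invert the composition law: u' = (u − v)/(1 − uv/c²).
u' = (0.995 − 0.963) / (1 − (0.995)(0.963)) = 0.0320/0.0418 = 0.7653.

+0.765c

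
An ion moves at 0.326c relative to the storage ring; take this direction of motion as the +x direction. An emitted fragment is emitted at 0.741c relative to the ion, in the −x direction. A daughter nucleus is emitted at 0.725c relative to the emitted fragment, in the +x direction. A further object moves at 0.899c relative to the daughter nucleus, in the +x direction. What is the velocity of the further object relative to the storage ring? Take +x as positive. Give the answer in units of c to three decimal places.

+0.944c

Apply u = (u' + v)/(1 + u'v/c²) successively, working outward toward the storage ring.
Start: velocity of the ion relative to the storage ring = 0.3260c.
Compose with the emitted fragment (u' = -0.741 in the ion frame): u_1 = (-0.741 + 0.326) / (1 + (-0.741)·0.326) = -0.4150/0.7584 = -0.5472.
Compose with the daughter nucleus (u' = 0.725 in the emitted fragment frame): u_2 = (0.725 + (-0.547)) / (1 + 0.725·(-0.547)) = 0.1778/0.6033 = 0.2947.
Compose with the further object (u' = 0.899 in the daughter nucleus frame): u_3 = (0.899 + 0.295) / (1 + 0.899·0.295) = 1.1937/1.2650 = 0.9437.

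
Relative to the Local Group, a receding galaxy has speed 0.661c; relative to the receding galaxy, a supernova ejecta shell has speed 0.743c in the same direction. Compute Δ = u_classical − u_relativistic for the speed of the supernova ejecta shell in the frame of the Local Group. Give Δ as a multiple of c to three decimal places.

Galilean: u_cl = 0.743 + 0.661 = 1.4040.
Relativistic: u_rel = (0.743 + 0.661) / (1 + 0.743·0.661) = 1.4040/1.4911 = 0.9416.
Δ = 1.4040 − 0.9416 = 0.4624.
(The classical prediction exceeds c; the relativistic result does not.)

Δ = 0.462c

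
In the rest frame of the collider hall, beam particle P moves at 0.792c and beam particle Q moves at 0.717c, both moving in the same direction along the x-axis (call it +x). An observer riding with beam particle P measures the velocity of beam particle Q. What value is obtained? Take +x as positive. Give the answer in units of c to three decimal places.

β_A = 0.792, β_B = 0.717.
Transform to A's frame with the inverse velocity-addition law: u' = (u − v)/(1 − uv/c²), taking u = β_B and v = β_A.
u' = (0.717 − 0.792) / (1 − (0.792)(0.717)) = -0.0750/0.4321 = -0.1736.

-0.174c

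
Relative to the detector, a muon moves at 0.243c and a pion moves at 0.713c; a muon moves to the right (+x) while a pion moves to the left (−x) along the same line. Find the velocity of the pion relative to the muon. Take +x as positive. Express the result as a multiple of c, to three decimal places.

-0.815c

β_A = 0.243, β_B = -0.713.
Transform to A's frame with the inverse velocity-addition law: u' = (u − v)/(1 − uv/c²), taking u = β_B and v = β_A.
u' = (-0.713 − 0.243) / (1 − (0.243)(-0.713)) = -0.9560/1.1733 = -0.8148.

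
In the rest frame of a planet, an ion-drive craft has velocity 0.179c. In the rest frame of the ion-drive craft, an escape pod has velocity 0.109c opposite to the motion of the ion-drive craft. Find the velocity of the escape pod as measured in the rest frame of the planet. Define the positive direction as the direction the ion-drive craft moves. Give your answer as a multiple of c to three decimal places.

With v = 0.179 and u' = -0.109 (in units of c),
u = (u' + v)/(1 + u'v/c²):
u = (-0.109 + 0.179) / (1 + (-0.109)·0.179) = 0.0700/0.9805 = 0.0714

+0.071c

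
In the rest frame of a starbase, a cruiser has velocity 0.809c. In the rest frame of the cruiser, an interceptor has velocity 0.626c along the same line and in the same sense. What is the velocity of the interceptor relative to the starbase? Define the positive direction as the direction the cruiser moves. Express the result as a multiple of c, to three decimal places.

With v = 0.809 and u' = 0.626 (in units of c),
u = (u' + v)/(1 + u'v/c²):
u = (0.626 + 0.809) / (1 + 0.626·0.809) = 1.4350/1.5064 = 0.9526
(Galilean addition would give +1.435c, exceeding c.)

0.953c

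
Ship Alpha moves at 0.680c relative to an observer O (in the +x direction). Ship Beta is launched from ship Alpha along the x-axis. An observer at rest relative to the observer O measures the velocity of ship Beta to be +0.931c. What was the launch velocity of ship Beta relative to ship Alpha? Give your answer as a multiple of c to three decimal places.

+0.684c

Invert the composition law: u' = (u − v)/(1 − uv/c²).
u' = (0.931 − 0.680) / (1 − (0.931)(0.680)) = 0.2510/0.3669 = 0.6841.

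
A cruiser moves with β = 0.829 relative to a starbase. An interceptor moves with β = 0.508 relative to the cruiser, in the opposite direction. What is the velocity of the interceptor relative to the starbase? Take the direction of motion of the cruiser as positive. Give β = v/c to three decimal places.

β = +0.555

With v = 0.829 and u' = -0.508 (in units of c),
u = (u' + v)/(1 + u'v/c²):
u = (-0.508 + 0.829) / (1 + (-0.508)·0.829) = 0.3210/0.5789 = 0.5545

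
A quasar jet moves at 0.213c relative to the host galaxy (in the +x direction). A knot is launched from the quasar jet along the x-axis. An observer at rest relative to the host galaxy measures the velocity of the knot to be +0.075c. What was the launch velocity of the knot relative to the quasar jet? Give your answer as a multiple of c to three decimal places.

-0.140c

Invert the composition law: u' = (u − v)/(1 − uv/c²).
u' = (0.075 − 0.213) / (1 − (0.075)(0.213)) = -0.1380/0.9840 = -0.1402.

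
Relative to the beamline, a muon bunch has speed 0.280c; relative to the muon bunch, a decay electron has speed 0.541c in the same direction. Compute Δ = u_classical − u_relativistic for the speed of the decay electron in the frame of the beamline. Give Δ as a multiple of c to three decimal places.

Galilean: u_cl = 0.541 + 0.280 = 0.8210.
Relativistic: u_rel = (0.541 + 0.280) / (1 + 0.541·0.280) = 0.8210/1.1515 = 0.7130.
Δ = 0.8210 − 0.7130 = 0.1080.

Δ = 0.108c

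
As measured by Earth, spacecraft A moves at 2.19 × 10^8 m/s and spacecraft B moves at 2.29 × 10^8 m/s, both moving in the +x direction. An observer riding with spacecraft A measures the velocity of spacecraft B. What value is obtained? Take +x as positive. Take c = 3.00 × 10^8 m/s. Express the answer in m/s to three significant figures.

+2.26 × 10^7 m/s

β_A = 0.730, β_B = 0.763 (dividing each by c = 3.00 × 10^8 m/s).
Transform to A's frame with the inverse velocity-addition law: u' = (u − v)/(1 − uv/c²), taking u = β_B and v = β_A.
u' = (0.763 − 0.730) / (1 − (0.730)(0.763)) = 0.0333/0.4428 = 0.0753.
u' = 0.0753 × 3.00 × 10^8 m/s.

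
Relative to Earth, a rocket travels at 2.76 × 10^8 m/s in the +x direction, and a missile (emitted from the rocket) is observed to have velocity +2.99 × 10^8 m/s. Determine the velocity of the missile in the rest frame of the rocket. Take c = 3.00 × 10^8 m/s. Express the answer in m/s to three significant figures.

+2.77 × 10^8 m/s

v = 0.920c, u = 0.997c.
Invert the composition law: u' = (u − v)/(1 − uv/c²).
u' = (0.997 − 0.920) / (1 − (0.997)(0.920)) = 0.0767/0.0831 = 0.9230.
u' = 0.9230 × 3.00 × 10^8 m/s.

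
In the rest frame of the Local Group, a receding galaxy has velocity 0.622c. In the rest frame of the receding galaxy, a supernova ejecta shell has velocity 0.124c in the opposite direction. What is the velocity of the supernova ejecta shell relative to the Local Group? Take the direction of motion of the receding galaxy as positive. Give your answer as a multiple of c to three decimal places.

With v = 0.622 and u' = -0.124 (in units of c),
u = (u' + v)/(1 + u'v/c²):
u = (-0.124 + 0.622) / (1 + (-0.124)·0.622) = 0.4980/0.9229 = 0.5396
(Galilean addition would give +0.498c.)

+0.540c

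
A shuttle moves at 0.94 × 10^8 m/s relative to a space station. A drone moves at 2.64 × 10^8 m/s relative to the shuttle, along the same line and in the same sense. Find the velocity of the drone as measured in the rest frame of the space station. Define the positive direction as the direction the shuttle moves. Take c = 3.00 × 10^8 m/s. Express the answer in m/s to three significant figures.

2.81 × 10^8 m/s

In units of c (dividing by 3.00 × 10^8 m/s): v = 0.313, u' = 0.880.
u = (u' + v)/(1 + u'v/c²):
u = (0.880 + 0.313) / (1 + 0.880·0.313) = 1.1933/1.2757 = 0.9354
Converting back: u = 0.9354 × 3.00 × 10^8 m/s.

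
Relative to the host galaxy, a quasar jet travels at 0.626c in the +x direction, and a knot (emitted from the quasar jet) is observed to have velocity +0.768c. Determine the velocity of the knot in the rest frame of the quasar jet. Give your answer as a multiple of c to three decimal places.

+0.273c

Invert the composition law: u' = (u − v)/(1 − uv/c²).
u' = (0.768 − 0.626) / (1 − (0.768)(0.626)) = 0.1420/0.5192 = 0.2735.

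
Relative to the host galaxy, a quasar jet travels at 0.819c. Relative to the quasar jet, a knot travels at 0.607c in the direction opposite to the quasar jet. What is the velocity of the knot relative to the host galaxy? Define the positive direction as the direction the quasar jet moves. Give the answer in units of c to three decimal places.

With v = 0.819 and u' = -0.607 (in units of c),
u = (u' + v)/(1 + u'v/c²):
u = (-0.607 + 0.819) / (1 + (-0.607)·0.819) = 0.2120/0.5029 = 0.4216
(Galilean addition would give +0.212c.)

+0.422c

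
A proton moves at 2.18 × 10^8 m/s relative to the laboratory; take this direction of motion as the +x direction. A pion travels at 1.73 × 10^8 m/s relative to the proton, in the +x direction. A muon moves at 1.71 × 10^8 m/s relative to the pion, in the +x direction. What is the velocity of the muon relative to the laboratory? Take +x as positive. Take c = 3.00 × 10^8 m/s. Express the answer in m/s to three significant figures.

2.93 × 10^8 m/s

Apply u = (u' + v)/(1 + u'v/c²) successively, working outward toward the laboratory.
(Dividing each given speed by c = 3.00 × 10^8 m/s to work in units of c.)
Start: velocity of the proton relative to the laboratory = 0.7267c.
Compose with the pion (u' = 0.577 in the proton frame): u_1 = (0.577 + 0.727) / (1 + 0.577·0.727) = 1.3033/1.4190 = 0.9185.
Compose with the muon (u' = 0.570 in the pion frame): u_2 = (0.570 + 0.918) / (1 + 0.570·0.918) = 1.4885/1.5235 = 0.9770.
So u = 0.9770 × 3.00 × 10^8 m/s.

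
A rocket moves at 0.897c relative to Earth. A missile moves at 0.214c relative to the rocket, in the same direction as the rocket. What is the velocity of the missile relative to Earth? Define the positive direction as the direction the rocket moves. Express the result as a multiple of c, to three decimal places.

0.932c

With v = 0.897 and u' = 0.214 (in units of c),
u = (u' + v)/(1 + u'v/c²):
u = (0.214 + 0.897) / (1 + 0.214·0.897) = 1.1110/1.1920 = 0.9321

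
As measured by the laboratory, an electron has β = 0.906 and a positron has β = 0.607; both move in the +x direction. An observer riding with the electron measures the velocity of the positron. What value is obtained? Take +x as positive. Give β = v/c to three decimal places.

β = -0.664

β_A = 0.906, β_B = 0.607.
Transform to A's frame with the inverse velocity-addition law: u' = (u − v)/(1 − uv/c²), taking u = β_B and v = β_A.
u' = (0.607 − 0.906) / (1 − (0.906)(0.607)) = -0.2990/0.4501 = -0.6644.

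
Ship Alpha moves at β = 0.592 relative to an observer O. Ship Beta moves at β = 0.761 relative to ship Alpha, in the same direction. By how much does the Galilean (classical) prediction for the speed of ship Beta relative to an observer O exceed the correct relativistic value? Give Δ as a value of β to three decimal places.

Galilean: u_cl = 0.761 + 0.592 = 1.3530.
Relativistic: u_rel = (0.761 + 0.592) / (1 + 0.761·0.592) = 1.3530/1.4505 = 0.9328.
Δ = 1.3530 − 0.9328 = 0.4202.
(The classical prediction exceeds c; the relativistic result does not.)

Δ = 0.420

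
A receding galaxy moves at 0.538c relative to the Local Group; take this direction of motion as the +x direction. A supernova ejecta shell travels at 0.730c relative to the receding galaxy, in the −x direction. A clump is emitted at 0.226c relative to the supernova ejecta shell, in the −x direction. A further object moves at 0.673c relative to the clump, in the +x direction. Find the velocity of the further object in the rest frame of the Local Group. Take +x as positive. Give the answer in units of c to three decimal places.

Apply u = (u' + v)/(1 + u'v/c²) successively, working outward toward the Local Group.
Start: velocity of the receding galaxy relative to the Local Group = 0.5380c.
Compose with the supernova ejecta shell (u' = -0.730 in the receding galaxy frame): u_1 = (-0.730 + 0.538) / (1 + (-0.730)·0.538) = -0.1920/0.6073 = -0.3162.
Compose with the clump (u' = -0.226 in the supernova ejecta shell frame): u_2 = (-0.226 + (-0.316)) / (1 + (-0.226)·(-0.316)) = -0.5422/1.0715 = -0.5060.
Compose with the further object (u' = 0.673 in the clump frame): u_3 = (0.673 + (-0.506)) / (1 + 0.673·(-0.506)) = 0.1670/0.6595 = 0.2532.

+0.253c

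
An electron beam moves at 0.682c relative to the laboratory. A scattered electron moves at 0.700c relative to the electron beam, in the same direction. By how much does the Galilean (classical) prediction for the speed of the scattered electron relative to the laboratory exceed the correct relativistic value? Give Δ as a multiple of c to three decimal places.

Galilean: u_cl = 0.700 + 0.682 = 1.3820.
Relativistic: u_rel = (0.700 + 0.682) / (1 + 0.700·0.682) = 1.3820/1.4774 = 0.9354.
Δ = 1.3820 − 0.9354 = 0.4466.
(The classical prediction exceeds c; the relativistic result does not.)

Δ = 0.447c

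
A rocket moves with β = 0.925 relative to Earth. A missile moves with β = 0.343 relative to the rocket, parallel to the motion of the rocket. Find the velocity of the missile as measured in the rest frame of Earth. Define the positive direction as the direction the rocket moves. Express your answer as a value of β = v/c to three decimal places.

β = 0.963

With v = 0.925 and u' = 0.343 (in units of c),
u = (u' + v)/(1 + u'v/c²):
u = (0.343 + 0.925) / (1 + 0.343·0.925) = 1.2680/1.3173 = 0.9626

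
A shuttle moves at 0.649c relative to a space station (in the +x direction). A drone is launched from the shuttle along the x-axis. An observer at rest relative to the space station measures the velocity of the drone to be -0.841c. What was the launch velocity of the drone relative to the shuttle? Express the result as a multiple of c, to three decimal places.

Invert the composition law: u' = (u − v)/(1 − uv/c²).
u' = (-0.841 − 0.649) / (1 − (-0.841)(0.649)) = -1.4900/1.5458 = -0.9639.

-0.964c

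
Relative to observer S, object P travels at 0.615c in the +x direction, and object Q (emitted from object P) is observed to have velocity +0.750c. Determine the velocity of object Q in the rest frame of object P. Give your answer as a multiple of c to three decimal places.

Invert the composition law: u' = (u − v)/(1 − uv/c²).
u' = (0.750 − 0.615) / (1 − (0.750)(0.615)) = 0.1350/0.5387 = 0.2506.

+0.251c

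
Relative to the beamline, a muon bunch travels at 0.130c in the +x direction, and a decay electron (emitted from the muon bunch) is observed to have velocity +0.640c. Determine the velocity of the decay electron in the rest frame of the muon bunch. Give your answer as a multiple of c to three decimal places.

Invert the composition law: u' = (u − v)/(1 − uv/c²).
u' = (0.640 − 0.130) / (1 − (0.640)(0.130)) = 0.5100/0.9168 = 0.5563.

+0.556c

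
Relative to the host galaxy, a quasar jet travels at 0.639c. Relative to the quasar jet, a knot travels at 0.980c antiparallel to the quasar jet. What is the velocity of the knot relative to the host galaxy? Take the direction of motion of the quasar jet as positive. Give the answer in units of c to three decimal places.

-0.912c

With v = 0.639 and u' = -0.980 (in units of c),
u = (u' + v)/(1 + u'v/c²):
u = (-0.980 + 0.639) / (1 + (-0.980)·0.639) = -0.3410/0.3738 = -0.9123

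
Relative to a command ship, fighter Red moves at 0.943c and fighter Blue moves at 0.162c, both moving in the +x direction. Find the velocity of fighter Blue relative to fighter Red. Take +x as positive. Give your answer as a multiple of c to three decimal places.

β_A = 0.943, β_B = 0.162.
Transform to A's frame with the inverse velocity-addition law: u' = (u − v)/(1 − uv/c²), taking u = β_B and v = β_A.
u' = (0.162 − 0.943) / (1 − (0.943)(0.162)) = -0.7810/0.8472 = -0.9218.

-0.922c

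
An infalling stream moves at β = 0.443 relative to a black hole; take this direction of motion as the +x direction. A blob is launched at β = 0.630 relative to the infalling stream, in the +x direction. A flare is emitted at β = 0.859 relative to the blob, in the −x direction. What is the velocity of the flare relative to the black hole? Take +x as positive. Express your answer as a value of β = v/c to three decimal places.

β = -0.072

Apply u = (u' + v)/(1 + u'v/c²) successively, working outward toward the black hole.
Start: velocity of the infalling stream relative to the black hole = 0.4430c.
Compose with the blob (u' = 0.630 in the infalling stream frame): u_1 = (0.630 + 0.443) / (1 + 0.630·0.443) = 1.0730/1.2791 = 0.8389.
Compose with the flare (u' = -0.859 in the blob frame): u_2 = (-0.859 + 0.839) / (1 + (-0.859)·0.839) = -0.0201/0.2794 = -0.0720.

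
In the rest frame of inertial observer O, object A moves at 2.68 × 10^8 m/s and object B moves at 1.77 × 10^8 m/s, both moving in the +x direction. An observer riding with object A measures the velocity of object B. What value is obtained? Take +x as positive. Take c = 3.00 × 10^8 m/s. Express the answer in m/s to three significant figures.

β_A = 0.893, β_B = 0.590 (dividing each by c = 3.00 × 10^8 m/s).
Transform to A's frame with the inverse velocity-addition law: u' = (u − v)/(1 − uv/c²), taking u = β_B and v = β_A.
u' = (0.590 − 0.893) / (1 − (0.893)(0.590)) = -0.3033/0.4729 = -0.6414.
u' = -0.6414 × 3.00 × 10^8 m/s.

-1.92 × 10^8 m/s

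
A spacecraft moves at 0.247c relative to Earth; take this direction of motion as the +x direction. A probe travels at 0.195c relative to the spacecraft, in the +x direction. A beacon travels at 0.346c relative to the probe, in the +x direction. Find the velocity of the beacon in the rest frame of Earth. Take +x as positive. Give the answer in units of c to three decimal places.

0.670c

Apply u = (u' + v)/(1 + u'v/c²) successively, working outward toward Earth.
Start: velocity of the spacecraft relative to Earth = 0.2470c.
Compose with the probe (u' = 0.195 in the spacecraft frame): u_1 = (0.195 + 0.247) / (1 + 0.195·0.247) = 0.4420/1.0482 = 0.4217.
Compose with the beacon (u' = 0.346 in the probe frame): u_2 = (0.346 + 0.422) / (1 + 0.346·0.422) = 0.7677/1.1459 = 0.6699.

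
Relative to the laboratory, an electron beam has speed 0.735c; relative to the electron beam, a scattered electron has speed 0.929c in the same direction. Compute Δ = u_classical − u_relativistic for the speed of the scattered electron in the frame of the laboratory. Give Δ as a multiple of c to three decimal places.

Galilean: u_cl = 0.929 + 0.735 = 1.6640.
Relativistic: u_rel = (0.929 + 0.735) / (1 + 0.929·0.735) = 1.6640/1.6828 = 0.9888.
Δ = 1.6640 − 0.9888 = 0.6752.
(The classical prediction exceeds c; the relativistic result does not.)

Δ = 0.675c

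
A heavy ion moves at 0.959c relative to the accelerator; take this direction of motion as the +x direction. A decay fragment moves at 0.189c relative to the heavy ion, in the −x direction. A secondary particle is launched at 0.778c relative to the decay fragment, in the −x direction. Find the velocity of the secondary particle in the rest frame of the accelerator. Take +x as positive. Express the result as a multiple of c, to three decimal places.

+0.605c

Apply u = (u' + v)/(1 + u'v/c²) successively, working outward toward the accelerator.
Start: velocity of the heavy ion relative to the accelerator = 0.9590c.
Compose with the decay fragment (u' = -0.189 in the heavy ion frame): u_1 = (-0.189 + 0.959) / (1 + (-0.189)·0.959) = 0.7700/0.8187 = 0.9405.
Compose with the secondary particle (u' = -0.778 in the decay fragment frame): u_2 = (-0.778 + 0.940) / (1 + (-0.778)·0.940) = 0.1625/0.2683 = 0.6055.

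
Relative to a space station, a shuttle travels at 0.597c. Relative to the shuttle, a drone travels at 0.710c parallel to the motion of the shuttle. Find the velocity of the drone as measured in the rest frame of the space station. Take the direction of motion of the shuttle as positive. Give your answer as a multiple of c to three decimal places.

With v = 0.597 and u' = 0.710 (in units of c),
u = (u' + v)/(1 + u'v/c²):
u = (0.710 + 0.597) / (1 + 0.710·0.597) = 1.3070/1.4239 = 0.9179
(Galilean addition would give +1.307c, exceeding c.)

0.918c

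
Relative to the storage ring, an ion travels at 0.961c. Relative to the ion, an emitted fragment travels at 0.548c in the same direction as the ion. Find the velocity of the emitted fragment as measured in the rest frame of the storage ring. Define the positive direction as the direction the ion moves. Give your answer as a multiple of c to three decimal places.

0.988c

With v = 0.961 and u' = 0.548 (in units of c),
u = (u' + v)/(1 + u'v/c²):
u = (0.548 + 0.961) / (1 + 0.548·0.961) = 1.5090/1.5266 = 0.9885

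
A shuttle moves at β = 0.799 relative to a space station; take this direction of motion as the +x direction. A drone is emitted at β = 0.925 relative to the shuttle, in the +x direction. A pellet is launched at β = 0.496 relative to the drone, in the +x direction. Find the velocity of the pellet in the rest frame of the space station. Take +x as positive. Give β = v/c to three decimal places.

β = 0.997

Apply u = (u' + v)/(1 + u'v/c²) successively, working outward toward the space station.
Start: velocity of the shuttle relative to the space station = 0.7990c.
Compose with the drone (u' = 0.925 in the shuttle frame): u_1 = (0.925 + 0.799) / (1 + 0.925·0.799) = 1.7240/1.7391 = 0.9913.
Compose with the pellet (u' = 0.496 in the drone frame): u_2 = (0.496 + 0.991) / (1 + 0.496·0.991) = 1.4873/1.4917 = 0.9971.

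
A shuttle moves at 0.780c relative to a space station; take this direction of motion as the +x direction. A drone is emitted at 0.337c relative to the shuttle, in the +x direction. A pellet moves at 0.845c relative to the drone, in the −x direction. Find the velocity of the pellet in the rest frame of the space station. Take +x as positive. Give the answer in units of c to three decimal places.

+0.156c

Apply u = (u' + v)/(1 + u'v/c²) successively, working outward toward the space station.
Start: velocity of the shuttle relative to the space station = 0.7800c.
Compose with the drone (u' = 0.337 in the shuttle frame): u_1 = (0.337 + 0.780) / (1 + 0.337·0.780) = 1.1170/1.2629 = 0.8845.
Compose with the pellet (u' = -0.845 in the drone frame): u_2 = (-0.845 + 0.885) / (1 + (-0.845)·0.885) = 0.0395/0.2526 = 0.1564.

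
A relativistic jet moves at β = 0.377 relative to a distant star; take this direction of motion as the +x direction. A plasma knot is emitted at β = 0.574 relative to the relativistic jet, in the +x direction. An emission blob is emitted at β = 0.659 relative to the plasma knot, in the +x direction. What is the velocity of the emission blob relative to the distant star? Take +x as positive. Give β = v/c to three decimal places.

Apply u = (u' + v)/(1 + u'v/c²) successively, working outward toward the distant star.
Start: velocity of the relativistic jet relative to the distant star = 0.3770c.
Compose with the plasma knot (u' = 0.574 in the relativistic jet frame): u_1 = (0.574 + 0.377) / (1 + 0.574·0.377) = 0.9510/1.2164 = 0.7818.
Compose with the emission blob (u' = 0.659 in the plasma knot frame): u_2 = (0.659 + 0.782) / (1 + 0.659·0.782) = 1.4408/1.5152 = 0.9509.

β = 0.951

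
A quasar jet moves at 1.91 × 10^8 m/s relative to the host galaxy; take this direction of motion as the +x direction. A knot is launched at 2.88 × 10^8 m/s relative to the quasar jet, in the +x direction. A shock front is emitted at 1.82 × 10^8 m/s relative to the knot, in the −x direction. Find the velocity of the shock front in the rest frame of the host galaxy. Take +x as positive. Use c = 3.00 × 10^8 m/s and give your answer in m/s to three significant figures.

+2.89 × 10^8 m/s

Apply u = (u' + v)/(1 + u'v/c²) successively, working outward toward the host galaxy.
(Dividing each given speed by c = 3.00 × 10^8 m/s to work in units of c.)
Start: velocity of the quasar jet relative to the host galaxy = 0.6367c.
Compose with the knot (u' = 0.960 in the quasar jet frame): u_1 = (0.960 + 0.637) / (1 + 0.960·0.637) = 1.5967/1.6112 = 0.9910.
Compose with the shock front (u' = -0.607 in the knot frame): u_2 = (-0.607 + 0.991) / (1 + (-0.607)·0.991) = 0.3843/0.3988 = 0.9637.
So u = 0.9637 × 3.00 × 10^8 m/s.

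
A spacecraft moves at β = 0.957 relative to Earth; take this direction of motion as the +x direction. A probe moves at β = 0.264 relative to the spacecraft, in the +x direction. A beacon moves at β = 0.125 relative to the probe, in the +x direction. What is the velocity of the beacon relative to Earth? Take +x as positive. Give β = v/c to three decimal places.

Apply u = (u' + v)/(1 + u'v/c²) successively, working outward toward Earth.
Start: velocity of the spacecraft relative to Earth = 0.9570c.
Compose with the probe (u' = 0.264 in the spacecraft frame): u_1 = (0.264 + 0.957) / (1 + 0.264·0.957) = 1.2210/1.2526 = 0.9747.
Compose with the beacon (u' = 0.125 in the probe frame): u_2 = (0.125 + 0.975) / (1 + 0.125·0.975) = 1.0997/1.1218 = 0.9803.

β = 0.980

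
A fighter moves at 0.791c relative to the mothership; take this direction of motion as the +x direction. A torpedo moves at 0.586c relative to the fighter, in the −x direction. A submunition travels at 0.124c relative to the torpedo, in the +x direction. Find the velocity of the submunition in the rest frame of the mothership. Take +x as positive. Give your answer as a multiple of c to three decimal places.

+0.483c

Apply u = (u' + v)/(1 + u'v/c²) successively, working outward toward the mothership.
Start: velocity of the fighter relative to the mothership = 0.7910c.
Compose with the torpedo (u' = -0.586 in the fighter frame): u_1 = (-0.586 + 0.791) / (1 + (-0.586)·0.791) = 0.2050/0.5365 = 0.3821.
Compose with the submunition (u' = 0.124 in the torpedo frame): u_2 = (0.124 + 0.382) / (1 + 0.124·0.382) = 0.5061/1.0474 = 0.4832.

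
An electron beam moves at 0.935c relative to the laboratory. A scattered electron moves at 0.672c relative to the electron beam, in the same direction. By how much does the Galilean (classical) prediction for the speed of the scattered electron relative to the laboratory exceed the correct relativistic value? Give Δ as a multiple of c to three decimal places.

Galilean: u_cl = 0.672 + 0.935 = 1.6070.
Relativistic: u_rel = (0.672 + 0.935) / (1 + 0.672·0.935) = 1.6070/1.6283 = 0.9869.
Δ = 1.6070 − 0.9869 = 0.6201.
(The classical prediction exceeds c; the relativistic result does not.)

Δ = 0.620c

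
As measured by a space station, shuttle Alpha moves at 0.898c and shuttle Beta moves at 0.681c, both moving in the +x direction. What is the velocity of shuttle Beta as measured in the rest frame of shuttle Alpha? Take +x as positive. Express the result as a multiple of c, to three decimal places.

-0.559c

β_A = 0.898, β_B = 0.681.
Transform to A's frame with the inverse velocity-addition law: u' = (u − v)/(1 − uv/c²), taking u = β_B and v = β_A.
u' = (0.681 − 0.898) / (1 − (0.898)(0.681)) = -0.2170/0.3885 = -0.5586.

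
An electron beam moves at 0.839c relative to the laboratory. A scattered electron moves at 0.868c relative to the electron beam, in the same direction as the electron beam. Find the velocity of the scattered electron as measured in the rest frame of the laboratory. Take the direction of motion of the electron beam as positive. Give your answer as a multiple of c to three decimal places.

With v = 0.839 and u' = 0.868 (in units of c),
u = (u' + v)/(1 + u'v/c²):
u = (0.868 + 0.839) / (1 + 0.868·0.839) = 1.7070/1.7283 = 0.9877

0.988c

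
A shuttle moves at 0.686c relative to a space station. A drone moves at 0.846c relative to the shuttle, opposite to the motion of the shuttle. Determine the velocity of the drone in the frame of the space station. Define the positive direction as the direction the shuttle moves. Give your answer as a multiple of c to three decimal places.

With v = 0.686 and u' = -0.846 (in units of c),
u = (u' + v)/(1 + u'v/c²):
u = (-0.846 + 0.686) / (1 + (-0.846)·0.686) = -0.1600/0.4196 = -0.3813
(Galilean addition would give -0.160c.)

-0.381c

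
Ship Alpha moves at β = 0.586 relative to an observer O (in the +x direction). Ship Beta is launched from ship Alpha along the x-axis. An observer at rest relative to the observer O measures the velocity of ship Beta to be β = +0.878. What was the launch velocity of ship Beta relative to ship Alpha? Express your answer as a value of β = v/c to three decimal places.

Invert the composition law: u' = (u − v)/(1 − uv/c²).
u' = (0.878 − 0.586) / (1 − (0.878)(0.586)) = 0.2920/0.4855 = 0.6015.

β = +0.601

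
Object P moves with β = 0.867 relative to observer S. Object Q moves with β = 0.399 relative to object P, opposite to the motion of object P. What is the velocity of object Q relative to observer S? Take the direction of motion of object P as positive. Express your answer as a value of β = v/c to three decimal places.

With v = 0.867 and u' = -0.399 (in units of c),
u = (u' + v)/(1 + u'v/c²):
u = (-0.399 + 0.867) / (1 + (-0.399)·0.867) = 0.4680/0.6541 = 0.7155

β = +0.716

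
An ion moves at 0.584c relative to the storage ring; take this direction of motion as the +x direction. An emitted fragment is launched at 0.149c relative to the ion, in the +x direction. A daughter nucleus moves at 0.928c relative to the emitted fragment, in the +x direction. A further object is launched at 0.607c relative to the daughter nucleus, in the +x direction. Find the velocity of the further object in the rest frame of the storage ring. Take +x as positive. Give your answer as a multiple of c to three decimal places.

0.996c

Apply u = (u' + v)/(1 + u'v/c²) successively, working outward toward the storage ring.
Start: velocity of the ion relative to the storage ring = 0.5840c.
Compose with the emitted fragment (u' = 0.149 in the ion frame): u_1 = (0.149 + 0.584) / (1 + 0.149·0.584) = 0.7330/1.0870 = 0.6743.
Compose with the daughter nucleus (u' = 0.928 in the emitted fragment frame): u_2 = (0.928 + 0.674) / (1 + 0.928·0.674) = 1.6023/1.6258 = 0.9856.
Compose with the further object (u' = 0.607 in the daughter nucleus frame): u_3 = (0.607 + 0.986) / (1 + 0.607·0.986) = 1.5926/1.5982 = 0.9965.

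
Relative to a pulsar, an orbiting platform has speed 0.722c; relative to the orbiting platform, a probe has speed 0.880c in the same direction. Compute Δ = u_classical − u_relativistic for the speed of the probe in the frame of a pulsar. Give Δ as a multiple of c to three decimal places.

Δ = 0.622c

Galilean: u_cl = 0.880 + 0.722 = 1.6020.
Relativistic: u_rel = (0.880 + 0.722) / (1 + 0.880·0.722) = 1.6020/1.6354 = 0.9796.
Δ = 1.6020 − 0.9796 = 0.6224.
(The classical prediction exceeds c; the relativistic result does not.)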